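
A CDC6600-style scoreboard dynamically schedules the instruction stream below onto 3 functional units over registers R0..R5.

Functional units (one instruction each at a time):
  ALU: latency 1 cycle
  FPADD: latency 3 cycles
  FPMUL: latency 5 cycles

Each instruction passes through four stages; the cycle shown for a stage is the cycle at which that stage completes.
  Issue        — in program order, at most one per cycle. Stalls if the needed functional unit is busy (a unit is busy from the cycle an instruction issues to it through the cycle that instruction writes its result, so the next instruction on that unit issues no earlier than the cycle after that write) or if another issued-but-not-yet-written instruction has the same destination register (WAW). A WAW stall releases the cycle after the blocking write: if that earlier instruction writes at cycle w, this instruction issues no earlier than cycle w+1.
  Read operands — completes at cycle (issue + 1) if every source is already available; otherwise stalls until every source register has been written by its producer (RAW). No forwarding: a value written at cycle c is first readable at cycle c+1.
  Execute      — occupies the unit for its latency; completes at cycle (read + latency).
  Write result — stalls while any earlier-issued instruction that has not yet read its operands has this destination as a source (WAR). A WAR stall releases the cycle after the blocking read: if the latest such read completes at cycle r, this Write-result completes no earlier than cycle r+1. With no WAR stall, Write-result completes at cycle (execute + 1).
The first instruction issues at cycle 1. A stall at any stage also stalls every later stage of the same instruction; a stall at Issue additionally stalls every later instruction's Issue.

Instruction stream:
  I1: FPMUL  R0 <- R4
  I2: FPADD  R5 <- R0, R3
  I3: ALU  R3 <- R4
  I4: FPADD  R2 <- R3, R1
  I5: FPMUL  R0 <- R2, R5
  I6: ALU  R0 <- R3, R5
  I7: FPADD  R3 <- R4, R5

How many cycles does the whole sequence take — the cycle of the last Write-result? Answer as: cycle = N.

c1: I1→FPMUL
c2: I1 RO, I2→FPADD
c3: I3→ALU
c4: I3 RO
c5: I3 EX
c7: I1 EX
c8: I1 WR R0
c9: I2 RO
c10: I3 WR R3
c12: I2 EX
c13: I2 WR R5
c14: I4→FPADD
c15: I4 RO, I5→FPMUL
c18: I4 EX
c19: I4 WR R2
c20: I5 RO
c25: I5 EX
c26: I5 WR R0
c27: I6→ALU
c28: I6 RO, I7→FPADD
c29: I6 EX, I7 RO
c30: I6 WR R0
c32: I7 EX
c33: I7 WR R3

cycle = 33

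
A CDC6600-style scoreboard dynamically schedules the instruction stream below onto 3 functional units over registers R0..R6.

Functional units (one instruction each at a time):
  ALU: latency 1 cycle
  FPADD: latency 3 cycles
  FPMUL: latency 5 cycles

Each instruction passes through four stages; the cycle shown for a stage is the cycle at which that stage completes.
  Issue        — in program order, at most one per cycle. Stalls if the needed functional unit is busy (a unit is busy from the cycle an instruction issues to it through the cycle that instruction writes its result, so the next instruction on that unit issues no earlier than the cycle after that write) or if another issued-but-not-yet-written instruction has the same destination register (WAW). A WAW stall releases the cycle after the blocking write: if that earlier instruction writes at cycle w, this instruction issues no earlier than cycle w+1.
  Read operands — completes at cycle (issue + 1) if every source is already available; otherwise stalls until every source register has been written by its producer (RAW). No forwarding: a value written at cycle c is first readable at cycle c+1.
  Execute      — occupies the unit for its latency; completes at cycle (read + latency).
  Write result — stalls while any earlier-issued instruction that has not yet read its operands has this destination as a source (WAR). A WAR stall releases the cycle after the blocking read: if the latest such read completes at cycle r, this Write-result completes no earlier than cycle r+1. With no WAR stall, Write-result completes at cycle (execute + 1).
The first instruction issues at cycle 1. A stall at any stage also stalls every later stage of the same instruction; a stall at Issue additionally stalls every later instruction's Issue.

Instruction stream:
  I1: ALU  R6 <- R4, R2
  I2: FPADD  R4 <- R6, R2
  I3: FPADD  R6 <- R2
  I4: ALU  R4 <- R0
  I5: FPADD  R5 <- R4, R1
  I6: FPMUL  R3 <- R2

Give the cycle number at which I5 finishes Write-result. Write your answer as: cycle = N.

t=1  issue I1 (ALU)
t=2  I1 read-ops; issue I2 (FPADD)
t=3  I1 finished on ALU
t=4  I1→R6
t=5  I2 read-ops
t=8  I2 finished on FPADD
t=9  I2→R4
t=10  issue I3 (FPADD)
t=11  I3 read-ops; issue I4 (ALU)
t=12  I4 read-ops
t=13  I4 finished on ALU
t=14  I3 finished on FPADD; I4→R4
t=15  I3→R6
t=16  issue I5 (FPADD)
t=17  I5 read-ops; issue I6 (FPMUL)
t=18  I6 read-ops
t=20  I5 finished on FPADD
t=21  I5→R5
t=23  I6 finished on FPMUL
t=24  I6→R3

cycle = 21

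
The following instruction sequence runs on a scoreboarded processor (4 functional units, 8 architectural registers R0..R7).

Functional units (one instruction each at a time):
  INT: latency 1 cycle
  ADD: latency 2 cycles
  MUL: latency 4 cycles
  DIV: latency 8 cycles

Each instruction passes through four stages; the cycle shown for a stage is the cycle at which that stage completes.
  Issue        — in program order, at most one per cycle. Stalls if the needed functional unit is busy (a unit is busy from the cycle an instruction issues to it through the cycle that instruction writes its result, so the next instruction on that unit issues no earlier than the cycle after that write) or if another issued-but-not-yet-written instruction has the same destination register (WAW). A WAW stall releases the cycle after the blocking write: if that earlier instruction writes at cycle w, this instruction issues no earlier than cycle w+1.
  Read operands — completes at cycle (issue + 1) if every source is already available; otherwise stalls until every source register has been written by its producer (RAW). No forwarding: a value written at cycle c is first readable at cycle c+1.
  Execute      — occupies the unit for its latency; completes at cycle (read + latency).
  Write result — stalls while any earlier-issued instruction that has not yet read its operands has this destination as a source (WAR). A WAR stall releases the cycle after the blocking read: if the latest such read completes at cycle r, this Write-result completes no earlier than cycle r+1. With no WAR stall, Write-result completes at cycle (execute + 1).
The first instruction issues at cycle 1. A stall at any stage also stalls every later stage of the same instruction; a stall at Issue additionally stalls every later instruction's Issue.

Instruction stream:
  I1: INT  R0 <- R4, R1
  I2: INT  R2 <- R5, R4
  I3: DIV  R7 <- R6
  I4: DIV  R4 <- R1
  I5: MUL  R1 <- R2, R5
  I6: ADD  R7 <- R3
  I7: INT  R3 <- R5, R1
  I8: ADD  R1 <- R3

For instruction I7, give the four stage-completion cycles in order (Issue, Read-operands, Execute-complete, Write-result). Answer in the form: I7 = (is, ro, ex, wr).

I1  is:1  ro:2  ex:3  wr:4
I2  is:5  ro:6  ex:7  wr:8  — struct: INT busy until I1 writes@4
I3  is:6  ro:7  ex:15  wr:16
I4  is:17  ro:18  ex:26  wr:27  — struct: DIV busy until I3 writes@16
I5  is:18  ro:19  ex:23  wr:24
I6  is:19  ro:20  ex:22  wr:23
I7  is:20  ro:25  ex:26  wr:27  — RAW R1: wait I5 write@24
I8  is:25  ro:28  ex:30  wr:31  — WAW R1: wait I5 write@24, RAW R3: wait I7 write@27

I7 = (20, 25, 26, 27)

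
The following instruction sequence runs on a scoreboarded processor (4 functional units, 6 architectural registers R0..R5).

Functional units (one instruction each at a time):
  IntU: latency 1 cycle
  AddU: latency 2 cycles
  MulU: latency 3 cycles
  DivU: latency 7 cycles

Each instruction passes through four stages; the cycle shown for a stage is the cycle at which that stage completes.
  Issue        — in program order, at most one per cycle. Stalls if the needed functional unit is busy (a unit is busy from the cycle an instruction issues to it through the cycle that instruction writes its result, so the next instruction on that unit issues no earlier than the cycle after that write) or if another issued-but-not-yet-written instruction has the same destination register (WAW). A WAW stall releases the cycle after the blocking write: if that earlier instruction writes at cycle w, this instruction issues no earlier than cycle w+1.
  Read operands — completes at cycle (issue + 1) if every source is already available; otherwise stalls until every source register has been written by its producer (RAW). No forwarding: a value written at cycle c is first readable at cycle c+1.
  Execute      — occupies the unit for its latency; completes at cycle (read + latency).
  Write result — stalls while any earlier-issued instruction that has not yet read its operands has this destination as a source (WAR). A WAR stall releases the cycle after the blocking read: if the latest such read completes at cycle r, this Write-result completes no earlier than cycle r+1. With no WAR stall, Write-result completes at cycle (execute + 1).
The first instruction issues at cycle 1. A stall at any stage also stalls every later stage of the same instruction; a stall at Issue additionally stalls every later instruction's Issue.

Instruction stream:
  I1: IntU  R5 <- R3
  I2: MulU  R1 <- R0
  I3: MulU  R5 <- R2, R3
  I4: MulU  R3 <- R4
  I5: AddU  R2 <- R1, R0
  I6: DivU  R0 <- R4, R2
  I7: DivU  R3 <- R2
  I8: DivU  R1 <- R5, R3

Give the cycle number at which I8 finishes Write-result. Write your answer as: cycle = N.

I1 -> (1, 2, 3, 4)
I2 -> (2, 3, 6, 7)
I3 -> (8, 9, 12, 13)  // struct: MulU busy until I2 writes@7
I4 -> (14, 15, 18, 19)  // struct: MulU busy until I3 writes@13
I5 -> (15, 16, 18, 19)
I6 -> (16, 20, 27, 28)  // RAW R2: wait I5 write@19
I7 -> (29, 30, 37, 38)  // struct: DivU busy until I6 writes@28
I8 -> (39, 40, 47, 48)  // struct: DivU busy until I7 writes@38

cycle = 48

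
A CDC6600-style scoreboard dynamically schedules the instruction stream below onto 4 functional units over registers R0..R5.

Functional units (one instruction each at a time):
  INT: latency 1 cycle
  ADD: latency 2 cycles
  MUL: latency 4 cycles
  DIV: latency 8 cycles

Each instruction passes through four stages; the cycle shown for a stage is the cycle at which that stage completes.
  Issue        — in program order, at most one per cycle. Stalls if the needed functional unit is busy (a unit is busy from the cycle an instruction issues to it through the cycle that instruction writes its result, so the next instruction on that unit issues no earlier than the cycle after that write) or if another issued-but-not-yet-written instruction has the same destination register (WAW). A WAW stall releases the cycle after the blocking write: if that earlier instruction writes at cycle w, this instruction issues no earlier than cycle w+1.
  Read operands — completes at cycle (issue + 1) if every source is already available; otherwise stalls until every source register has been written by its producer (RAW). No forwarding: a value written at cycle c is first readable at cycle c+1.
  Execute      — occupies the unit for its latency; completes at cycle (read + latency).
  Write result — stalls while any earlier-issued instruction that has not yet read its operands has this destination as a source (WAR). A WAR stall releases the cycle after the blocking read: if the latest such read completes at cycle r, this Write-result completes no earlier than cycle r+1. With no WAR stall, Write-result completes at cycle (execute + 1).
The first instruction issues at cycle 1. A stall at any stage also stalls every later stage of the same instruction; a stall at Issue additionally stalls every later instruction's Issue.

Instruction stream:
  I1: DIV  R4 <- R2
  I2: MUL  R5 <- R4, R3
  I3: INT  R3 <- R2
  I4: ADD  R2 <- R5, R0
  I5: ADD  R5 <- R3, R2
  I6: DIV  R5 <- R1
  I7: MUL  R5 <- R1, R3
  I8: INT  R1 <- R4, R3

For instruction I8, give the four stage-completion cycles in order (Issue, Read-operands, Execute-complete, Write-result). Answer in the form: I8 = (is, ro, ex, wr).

I8 = (39, 40, 41, 42)

I1 -> (1, 2, 10, 11)
I2 -> (2, 12, 16, 17)  // RAW R4: wait I1 write@11
I3 -> (3, 4, 5, 13)  // WAR R3: wait I2 read@12
I4 -> (4, 18, 20, 21)  // RAW R5: wait I2 write@17
I5 -> (22, 23, 25, 26)  // struct: ADD busy until I4 writes@21
I6 -> (27, 28, 36, 37)  // WAW R5: wait I5 write@26
I7 -> (38, 39, 43, 44)  // WAW R5: wait I6 write@37
I8 -> (39, 40, 41, 42)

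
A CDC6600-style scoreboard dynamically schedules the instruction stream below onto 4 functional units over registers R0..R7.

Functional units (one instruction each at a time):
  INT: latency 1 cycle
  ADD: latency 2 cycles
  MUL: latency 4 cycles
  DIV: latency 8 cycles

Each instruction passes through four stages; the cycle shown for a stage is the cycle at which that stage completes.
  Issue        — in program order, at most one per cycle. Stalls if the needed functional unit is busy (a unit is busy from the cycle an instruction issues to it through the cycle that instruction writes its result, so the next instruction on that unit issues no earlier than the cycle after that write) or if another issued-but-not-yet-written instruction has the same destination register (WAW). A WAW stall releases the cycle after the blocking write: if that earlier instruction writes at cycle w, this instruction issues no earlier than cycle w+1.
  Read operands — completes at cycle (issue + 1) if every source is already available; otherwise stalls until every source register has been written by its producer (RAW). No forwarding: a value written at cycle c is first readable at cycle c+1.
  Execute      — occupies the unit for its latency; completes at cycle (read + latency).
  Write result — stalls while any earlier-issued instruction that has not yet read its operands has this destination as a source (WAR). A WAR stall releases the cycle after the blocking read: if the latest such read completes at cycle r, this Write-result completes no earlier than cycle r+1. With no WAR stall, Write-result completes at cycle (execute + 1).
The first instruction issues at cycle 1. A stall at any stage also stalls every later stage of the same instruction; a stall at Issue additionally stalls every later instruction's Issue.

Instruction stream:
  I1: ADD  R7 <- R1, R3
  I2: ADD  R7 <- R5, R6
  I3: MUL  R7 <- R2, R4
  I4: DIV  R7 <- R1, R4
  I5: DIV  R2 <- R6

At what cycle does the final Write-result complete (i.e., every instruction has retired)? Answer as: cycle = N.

I1: IS=1 RO=2 EX=4 WR=5
I2: IS=6 RO=7 EX=9 WR=10  [struct: ADD busy until I1 writes@5]
I3: IS=11 RO=12 EX=16 WR=17  [WAW R7: wait I2 write@10]
I4: IS=18 RO=19 EX=27 WR=28  [WAW R7: wait I3 write@17]
I5: IS=29 RO=30 EX=38 WR=39  [struct: DIV busy until I4 writes@28]

cycle = 39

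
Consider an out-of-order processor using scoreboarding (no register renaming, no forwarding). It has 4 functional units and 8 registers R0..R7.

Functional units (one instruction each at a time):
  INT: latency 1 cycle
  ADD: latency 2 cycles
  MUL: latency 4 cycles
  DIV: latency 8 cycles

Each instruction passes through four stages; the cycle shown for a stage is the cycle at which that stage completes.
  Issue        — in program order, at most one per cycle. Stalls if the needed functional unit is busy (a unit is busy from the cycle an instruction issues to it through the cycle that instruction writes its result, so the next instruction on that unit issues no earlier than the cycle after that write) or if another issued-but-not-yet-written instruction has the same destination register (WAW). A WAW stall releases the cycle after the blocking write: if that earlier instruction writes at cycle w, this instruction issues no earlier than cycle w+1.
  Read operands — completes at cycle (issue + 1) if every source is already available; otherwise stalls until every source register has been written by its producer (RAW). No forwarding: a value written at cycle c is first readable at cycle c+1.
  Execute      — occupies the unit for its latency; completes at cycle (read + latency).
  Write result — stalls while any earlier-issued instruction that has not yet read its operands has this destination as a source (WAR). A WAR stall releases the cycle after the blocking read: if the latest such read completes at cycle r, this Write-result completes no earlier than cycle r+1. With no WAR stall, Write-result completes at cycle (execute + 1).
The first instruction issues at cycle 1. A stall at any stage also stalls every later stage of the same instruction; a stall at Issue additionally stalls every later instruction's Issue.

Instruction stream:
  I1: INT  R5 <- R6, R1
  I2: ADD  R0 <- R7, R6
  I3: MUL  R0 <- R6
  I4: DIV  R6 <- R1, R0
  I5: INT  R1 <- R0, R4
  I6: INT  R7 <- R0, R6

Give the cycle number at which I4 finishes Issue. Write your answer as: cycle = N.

cycle = 8

1) issue 1, read 2, done 3, write 4
2) issue 2, read 3, done 5, write 6
3) issue 7, read 8, done 12, write 13  <WAW R0: wait I2 write@6>
4) issue 8, read 14, done 22, write 23  <RAW R0: wait I3 write@13>
5) issue 9, read 14, done 15, write 16  <RAW R0: wait I3 write@13>
6) issue 17, read 24, done 25, write 26  <struct: INT busy until I5 writes@16 / RAW R6: wait I4 write@23>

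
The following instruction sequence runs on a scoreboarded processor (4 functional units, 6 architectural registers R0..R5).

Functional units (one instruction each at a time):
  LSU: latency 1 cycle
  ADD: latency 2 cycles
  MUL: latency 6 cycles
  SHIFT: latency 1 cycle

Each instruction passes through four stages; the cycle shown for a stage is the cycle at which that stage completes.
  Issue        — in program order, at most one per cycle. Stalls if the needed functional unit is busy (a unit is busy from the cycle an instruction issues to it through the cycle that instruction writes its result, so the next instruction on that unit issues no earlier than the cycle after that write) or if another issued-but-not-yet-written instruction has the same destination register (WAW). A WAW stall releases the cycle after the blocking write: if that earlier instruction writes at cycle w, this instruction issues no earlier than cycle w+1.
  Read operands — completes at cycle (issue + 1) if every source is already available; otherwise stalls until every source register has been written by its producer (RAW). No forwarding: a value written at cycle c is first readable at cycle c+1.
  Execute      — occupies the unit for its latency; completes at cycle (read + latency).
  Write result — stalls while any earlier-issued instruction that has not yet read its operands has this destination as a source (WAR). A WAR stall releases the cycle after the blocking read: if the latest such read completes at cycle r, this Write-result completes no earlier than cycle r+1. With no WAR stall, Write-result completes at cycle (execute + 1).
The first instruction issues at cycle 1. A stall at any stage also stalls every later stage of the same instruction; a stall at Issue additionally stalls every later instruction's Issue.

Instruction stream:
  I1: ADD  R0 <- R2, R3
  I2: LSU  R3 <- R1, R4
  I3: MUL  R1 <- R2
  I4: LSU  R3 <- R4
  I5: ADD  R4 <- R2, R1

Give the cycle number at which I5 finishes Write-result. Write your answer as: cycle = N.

cycle = 15

[I1] 1/2/4/5
[I2] 2/3/4/5
[I3] 3/4/10/11
[I4] 6/7/8/9  (struct: LSU busy until I2 writes@5)
[I5] 7/12/14/15  (RAW R1: wait I3 write@11)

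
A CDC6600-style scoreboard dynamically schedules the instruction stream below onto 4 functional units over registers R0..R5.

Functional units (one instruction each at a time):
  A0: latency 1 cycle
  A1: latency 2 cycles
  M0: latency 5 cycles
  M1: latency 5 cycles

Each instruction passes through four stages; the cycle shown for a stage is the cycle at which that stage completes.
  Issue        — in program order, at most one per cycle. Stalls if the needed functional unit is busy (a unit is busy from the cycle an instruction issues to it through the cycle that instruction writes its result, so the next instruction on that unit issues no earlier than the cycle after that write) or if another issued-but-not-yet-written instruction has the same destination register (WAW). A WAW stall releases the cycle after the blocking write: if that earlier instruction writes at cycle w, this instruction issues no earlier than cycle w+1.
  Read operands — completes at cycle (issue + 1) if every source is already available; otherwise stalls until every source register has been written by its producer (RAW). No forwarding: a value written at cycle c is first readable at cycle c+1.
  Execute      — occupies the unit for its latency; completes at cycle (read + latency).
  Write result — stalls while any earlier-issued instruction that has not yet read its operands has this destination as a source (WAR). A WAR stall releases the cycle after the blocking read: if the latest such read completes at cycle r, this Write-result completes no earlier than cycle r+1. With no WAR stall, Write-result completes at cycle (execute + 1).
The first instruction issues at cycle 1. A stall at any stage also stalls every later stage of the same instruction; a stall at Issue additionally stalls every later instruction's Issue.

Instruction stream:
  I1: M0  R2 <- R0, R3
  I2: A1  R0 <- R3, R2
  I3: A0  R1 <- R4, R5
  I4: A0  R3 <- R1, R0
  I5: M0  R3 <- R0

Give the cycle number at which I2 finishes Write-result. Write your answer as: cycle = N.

cycle = 12

[1] I1→M0
[2] I1 RO · I2→A1
[3] I3→A0
[4] I3 RO
[5] I3 EX
[6] I3 WR R1
[7] I1 EX · I4→A0
[8] I1 WR R2
[9] I2 RO
[11] I2 EX
[12] I2 WR R0
[13] I4 RO
[14] I4 EX
[15] I4 WR R3
[16] I5→M0
[17] I5 RO
[22] I5 EX
[23] I5 WR R3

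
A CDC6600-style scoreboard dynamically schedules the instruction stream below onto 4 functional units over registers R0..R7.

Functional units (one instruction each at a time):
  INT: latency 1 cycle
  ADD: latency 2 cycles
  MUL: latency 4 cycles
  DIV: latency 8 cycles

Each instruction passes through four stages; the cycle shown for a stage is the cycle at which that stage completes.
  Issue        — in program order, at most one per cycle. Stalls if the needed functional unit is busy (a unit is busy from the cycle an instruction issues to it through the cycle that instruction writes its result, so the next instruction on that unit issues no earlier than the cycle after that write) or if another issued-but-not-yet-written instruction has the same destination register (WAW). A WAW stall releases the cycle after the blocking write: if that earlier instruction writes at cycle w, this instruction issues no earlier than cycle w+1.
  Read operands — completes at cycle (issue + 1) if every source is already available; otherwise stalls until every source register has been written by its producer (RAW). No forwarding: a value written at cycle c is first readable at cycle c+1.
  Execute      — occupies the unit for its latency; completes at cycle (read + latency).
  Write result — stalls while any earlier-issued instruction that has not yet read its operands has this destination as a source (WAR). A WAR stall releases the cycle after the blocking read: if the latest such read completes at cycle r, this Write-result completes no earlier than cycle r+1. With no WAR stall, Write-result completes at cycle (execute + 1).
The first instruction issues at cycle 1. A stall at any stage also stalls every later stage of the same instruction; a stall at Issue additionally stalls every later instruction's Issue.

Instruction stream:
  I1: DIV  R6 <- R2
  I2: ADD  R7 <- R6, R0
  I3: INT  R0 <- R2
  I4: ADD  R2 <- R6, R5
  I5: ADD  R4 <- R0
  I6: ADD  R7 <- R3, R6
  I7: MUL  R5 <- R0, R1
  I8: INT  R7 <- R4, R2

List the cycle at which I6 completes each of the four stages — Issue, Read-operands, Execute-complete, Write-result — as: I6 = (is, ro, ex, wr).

[1] issue I1 (DIV)
[2] I1 read-ops · issue I2 (ADD)
[3] issue I3 (INT)
[4] I3 read-ops
[5] I3 finished on INT
[10] I1 finished on DIV
[11] I1→R6
[12] I2 read-ops
[13] I3→R0
[14] I2 finished on ADD
[15] I2→R7
[16] issue I4 (ADD)
[17] I4 read-ops
[19] I4 finished on ADD
[20] I4→R2
[21] issue I5 (ADD)
[22] I5 read-ops
[24] I5 finished on ADD
[25] I5→R4
[26] issue I6 (ADD)
[27] I6 read-ops · issue I7 (MUL)
[28] I7 read-ops
[29] I6 finished on ADD
[30] I6→R7
[31] issue I8 (INT)
[32] I7 finished on MUL · I8 read-ops
[33] I7→R5 · I8 finished on INT
[34] I8→R7

I6 = (26, 27, 29, 30)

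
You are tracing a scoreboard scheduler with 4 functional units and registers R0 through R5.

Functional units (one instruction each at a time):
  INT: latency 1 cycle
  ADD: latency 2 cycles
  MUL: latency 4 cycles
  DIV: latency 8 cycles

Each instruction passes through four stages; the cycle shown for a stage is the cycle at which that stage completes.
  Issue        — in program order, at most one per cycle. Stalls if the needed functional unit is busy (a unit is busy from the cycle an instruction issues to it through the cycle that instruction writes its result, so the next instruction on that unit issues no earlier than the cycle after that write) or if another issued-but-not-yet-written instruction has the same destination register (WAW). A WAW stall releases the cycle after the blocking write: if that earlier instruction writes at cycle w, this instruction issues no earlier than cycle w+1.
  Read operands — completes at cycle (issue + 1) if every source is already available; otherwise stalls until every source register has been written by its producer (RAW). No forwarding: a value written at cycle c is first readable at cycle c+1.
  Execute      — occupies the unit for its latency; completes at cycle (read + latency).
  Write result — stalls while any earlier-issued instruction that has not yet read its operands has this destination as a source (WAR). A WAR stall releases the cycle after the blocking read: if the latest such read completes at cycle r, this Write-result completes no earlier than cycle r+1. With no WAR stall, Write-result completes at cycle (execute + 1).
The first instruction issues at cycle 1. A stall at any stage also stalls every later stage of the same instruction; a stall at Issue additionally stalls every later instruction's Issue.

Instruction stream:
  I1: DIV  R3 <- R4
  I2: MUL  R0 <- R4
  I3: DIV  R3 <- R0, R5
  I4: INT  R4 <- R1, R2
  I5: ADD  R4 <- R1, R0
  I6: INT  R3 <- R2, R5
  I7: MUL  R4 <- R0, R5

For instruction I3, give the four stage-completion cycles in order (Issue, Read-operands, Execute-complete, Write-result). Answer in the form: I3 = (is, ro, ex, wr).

t=1  I1 issues→DIV
t=2  I1 reads, I2 issues→MUL
t=3  I2 reads
t=7  I2 exec-done
t=8  I2 writes R0
t=10  I1 exec-done
t=11  I1 writes R3
t=12  I3 issues→DIV
t=13  I3 reads, I4 issues→INT
t=14  I4 reads
t=15  I4 exec-done
t=16  I4 writes R4
t=17  I5 issues→ADD
t=18  I5 reads
t=20  I5 exec-done
t=21  I3 exec-done, I5 writes R4
t=22  I3 writes R3
t=23  I6 issues→INT
t=24  I6 reads, I7 issues→MUL
t=25  I6 exec-done, I7 reads
t=26  I6 writes R3
t=29  I7 exec-done
t=30  I7 writes R4

I3 = (12, 13, 21, 22)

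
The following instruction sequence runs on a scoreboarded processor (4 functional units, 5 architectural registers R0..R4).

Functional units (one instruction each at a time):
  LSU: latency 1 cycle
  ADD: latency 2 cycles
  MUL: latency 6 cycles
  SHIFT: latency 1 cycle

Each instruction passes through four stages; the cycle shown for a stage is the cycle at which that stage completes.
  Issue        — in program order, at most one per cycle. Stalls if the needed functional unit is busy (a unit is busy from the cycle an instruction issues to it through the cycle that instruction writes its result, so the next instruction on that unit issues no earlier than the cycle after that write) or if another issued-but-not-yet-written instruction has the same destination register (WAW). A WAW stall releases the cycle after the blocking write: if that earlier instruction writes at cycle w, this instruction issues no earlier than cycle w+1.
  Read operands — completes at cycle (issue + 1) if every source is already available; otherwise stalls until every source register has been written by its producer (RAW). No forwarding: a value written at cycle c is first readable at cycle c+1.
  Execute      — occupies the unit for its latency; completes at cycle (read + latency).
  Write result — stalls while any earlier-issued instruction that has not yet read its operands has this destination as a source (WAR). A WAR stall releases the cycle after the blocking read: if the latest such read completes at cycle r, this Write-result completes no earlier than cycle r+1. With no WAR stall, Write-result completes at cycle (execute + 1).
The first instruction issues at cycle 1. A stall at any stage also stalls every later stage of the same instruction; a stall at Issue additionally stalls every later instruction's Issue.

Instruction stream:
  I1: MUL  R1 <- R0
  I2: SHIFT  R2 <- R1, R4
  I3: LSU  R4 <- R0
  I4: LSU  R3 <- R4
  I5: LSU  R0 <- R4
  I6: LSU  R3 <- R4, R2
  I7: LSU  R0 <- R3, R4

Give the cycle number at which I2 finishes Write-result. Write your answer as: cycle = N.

cycle = 12

c1: I1 issues→MUL
c2: I1 reads | I2 issues→SHIFT
c3: I3 issues→LSU
c4: I3 reads
c5: I3 exec-done
c8: I1 exec-done
c9: I1 writes R1
c10: I2 reads
c11: I2 exec-done | I3 writes R4
c12: I2 writes R2 | I4 issues→LSU
c13: I4 reads
c14: I4 exec-done
c15: I4 writes R3
c16: I5 issues→LSU
c17: I5 reads
c18: I5 exec-done
c19: I5 writes R0
c20: I6 issues→LSU
c21: I6 reads
c22: I6 exec-done
c23: I6 writes R3
c24: I7 issues→LSU
c25: I7 reads
c26: I7 exec-done
c27: I7 writes R0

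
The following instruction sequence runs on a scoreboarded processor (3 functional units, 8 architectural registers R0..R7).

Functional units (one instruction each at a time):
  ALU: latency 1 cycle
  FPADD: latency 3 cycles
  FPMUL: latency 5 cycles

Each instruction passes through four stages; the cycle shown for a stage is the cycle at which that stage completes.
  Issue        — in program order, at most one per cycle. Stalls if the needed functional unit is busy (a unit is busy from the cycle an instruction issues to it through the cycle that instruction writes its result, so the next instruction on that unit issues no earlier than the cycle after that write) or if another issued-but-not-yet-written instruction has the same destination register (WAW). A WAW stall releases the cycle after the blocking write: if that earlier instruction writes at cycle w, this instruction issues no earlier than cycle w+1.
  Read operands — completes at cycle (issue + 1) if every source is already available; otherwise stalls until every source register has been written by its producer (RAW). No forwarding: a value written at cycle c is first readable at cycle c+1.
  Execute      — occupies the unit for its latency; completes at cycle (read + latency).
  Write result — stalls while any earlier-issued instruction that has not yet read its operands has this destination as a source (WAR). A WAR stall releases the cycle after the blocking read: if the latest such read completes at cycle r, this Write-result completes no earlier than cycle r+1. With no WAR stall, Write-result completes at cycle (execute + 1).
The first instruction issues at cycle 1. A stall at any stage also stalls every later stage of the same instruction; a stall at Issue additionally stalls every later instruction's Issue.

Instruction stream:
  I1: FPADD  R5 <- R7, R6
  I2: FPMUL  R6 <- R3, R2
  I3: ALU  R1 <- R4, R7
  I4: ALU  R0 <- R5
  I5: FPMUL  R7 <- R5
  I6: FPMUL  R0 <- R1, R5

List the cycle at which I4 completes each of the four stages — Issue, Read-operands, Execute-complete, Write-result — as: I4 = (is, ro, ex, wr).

t=1  I1 issues→FPADD
t=2  I1 reads | I2 issues→FPMUL
t=3  I2 reads | I3 issues→ALU
t=4  I3 reads
t=5  I1 exec-done | I3 exec-done
t=6  I1 writes R5 | I3 writes R1
t=7  I4 issues→ALU
t=8  I2 exec-done | I4 reads
t=9  I2 writes R6 | I4 exec-done
t=10  I4 writes R0 | I5 issues→FPMUL
t=11  I5 reads
t=16  I5 exec-done
t=17  I5 writes R7
t=18  I6 issues→FPMUL
t=19  I6 reads
t=24  I6 exec-done
t=25  I6 writes R0

I4 = (7, 8, 9, 10)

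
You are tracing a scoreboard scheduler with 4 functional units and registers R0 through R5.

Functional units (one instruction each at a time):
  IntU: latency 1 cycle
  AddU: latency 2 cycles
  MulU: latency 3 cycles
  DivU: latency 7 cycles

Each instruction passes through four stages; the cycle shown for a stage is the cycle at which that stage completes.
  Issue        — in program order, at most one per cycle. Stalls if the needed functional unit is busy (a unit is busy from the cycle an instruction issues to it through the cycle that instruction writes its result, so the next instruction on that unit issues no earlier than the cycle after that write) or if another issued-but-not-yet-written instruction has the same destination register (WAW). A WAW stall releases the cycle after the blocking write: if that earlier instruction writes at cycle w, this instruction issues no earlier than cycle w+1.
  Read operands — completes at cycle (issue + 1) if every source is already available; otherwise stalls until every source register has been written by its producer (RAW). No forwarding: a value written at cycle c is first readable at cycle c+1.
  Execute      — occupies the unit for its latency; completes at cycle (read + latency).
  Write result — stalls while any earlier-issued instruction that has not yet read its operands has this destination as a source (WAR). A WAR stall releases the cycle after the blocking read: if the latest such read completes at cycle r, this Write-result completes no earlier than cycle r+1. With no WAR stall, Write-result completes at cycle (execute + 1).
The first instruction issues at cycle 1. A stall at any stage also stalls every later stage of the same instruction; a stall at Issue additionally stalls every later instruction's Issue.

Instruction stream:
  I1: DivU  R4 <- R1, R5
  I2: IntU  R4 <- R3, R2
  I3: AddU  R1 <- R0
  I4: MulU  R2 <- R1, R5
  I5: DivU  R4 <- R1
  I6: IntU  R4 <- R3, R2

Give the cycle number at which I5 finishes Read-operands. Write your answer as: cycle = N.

cycle = 17

I1 -> (1, 2, 9, 10)
I2 -> (11, 12, 13, 14)  // WAW R4: wait I1 write@10
I3 -> (12, 13, 15, 16)
I4 -> (13, 17, 20, 21)  // RAW R1: wait I3 write@16
I5 -> (15, 17, 24, 25)  // WAW R4: wait I2 write@14, RAW R1: wait I3 write@16
I6 -> (26, 27, 28, 29)  // WAW R4: wait I5 write@25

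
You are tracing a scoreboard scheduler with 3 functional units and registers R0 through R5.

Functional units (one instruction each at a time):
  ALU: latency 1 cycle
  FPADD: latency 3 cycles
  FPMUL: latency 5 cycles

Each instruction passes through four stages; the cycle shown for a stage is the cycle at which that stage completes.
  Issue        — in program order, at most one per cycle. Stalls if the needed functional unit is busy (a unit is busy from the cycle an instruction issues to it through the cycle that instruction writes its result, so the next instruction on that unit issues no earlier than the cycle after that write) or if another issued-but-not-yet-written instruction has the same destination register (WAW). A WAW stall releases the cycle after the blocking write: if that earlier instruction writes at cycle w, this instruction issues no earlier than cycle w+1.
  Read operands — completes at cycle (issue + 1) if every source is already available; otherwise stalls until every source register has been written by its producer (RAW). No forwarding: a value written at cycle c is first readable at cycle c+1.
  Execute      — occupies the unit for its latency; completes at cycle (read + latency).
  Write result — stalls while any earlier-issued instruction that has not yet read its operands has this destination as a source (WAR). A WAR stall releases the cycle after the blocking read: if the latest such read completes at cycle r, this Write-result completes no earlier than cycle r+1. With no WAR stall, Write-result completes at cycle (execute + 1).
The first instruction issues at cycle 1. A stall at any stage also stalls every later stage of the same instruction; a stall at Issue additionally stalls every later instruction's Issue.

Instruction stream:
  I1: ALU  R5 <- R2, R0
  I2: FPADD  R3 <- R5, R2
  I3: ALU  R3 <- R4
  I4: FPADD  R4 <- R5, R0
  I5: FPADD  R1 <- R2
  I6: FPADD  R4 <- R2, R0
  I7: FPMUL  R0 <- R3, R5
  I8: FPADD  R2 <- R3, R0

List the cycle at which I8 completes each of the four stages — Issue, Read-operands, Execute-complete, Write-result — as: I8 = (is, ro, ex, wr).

I1  is:1  ro:2  ex:3  wr:4
I2  is:2  ro:5  ex:8  wr:9  — RAW R5: wait I1 write@4
I3  is:10  ro:11  ex:12  wr:13  — WAW R3: wait I2 write@9
I4  is:11  ro:12  ex:15  wr:16
I5  is:17  ro:18  ex:21  wr:22  — struct: FPADD busy until I4 writes@16
I6  is:23  ro:24  ex:27  wr:28  — struct: FPADD busy until I5 writes@22
I7  is:24  ro:25  ex:30  wr:31
I8  is:29  ro:32  ex:35  wr:36  — struct: FPADD busy until I6 writes@28, RAW R0: wait I7 write@31

I8 = (29, 32, 35, 36)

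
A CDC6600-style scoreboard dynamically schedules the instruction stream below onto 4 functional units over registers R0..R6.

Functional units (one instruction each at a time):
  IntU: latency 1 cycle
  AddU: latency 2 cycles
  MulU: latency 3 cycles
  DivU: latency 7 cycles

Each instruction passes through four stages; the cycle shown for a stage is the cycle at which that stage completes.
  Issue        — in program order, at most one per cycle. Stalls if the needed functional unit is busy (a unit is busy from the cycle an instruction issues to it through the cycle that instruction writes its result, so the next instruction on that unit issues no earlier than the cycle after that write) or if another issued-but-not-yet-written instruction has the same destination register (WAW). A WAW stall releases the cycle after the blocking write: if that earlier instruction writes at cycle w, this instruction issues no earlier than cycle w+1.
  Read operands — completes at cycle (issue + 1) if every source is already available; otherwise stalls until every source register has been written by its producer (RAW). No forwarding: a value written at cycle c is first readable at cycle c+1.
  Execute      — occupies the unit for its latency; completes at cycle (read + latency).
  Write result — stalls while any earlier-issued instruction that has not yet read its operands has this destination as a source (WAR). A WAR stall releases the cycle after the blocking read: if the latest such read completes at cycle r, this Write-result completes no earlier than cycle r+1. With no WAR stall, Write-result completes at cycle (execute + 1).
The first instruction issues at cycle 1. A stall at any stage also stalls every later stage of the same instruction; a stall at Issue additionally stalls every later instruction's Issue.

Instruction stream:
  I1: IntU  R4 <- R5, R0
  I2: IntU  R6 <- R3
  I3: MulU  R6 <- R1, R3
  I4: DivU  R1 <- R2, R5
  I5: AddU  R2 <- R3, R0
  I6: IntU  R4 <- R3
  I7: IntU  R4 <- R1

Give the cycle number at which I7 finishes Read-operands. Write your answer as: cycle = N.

cycle 1: issue I1 (IntU)
cycle 2: I1 read-ops
cycle 3: I1 finished on IntU
cycle 4: I1→R4
cycle 5: issue I2 (IntU)
cycle 6: I2 read-ops
cycle 7: I2 finished on IntU
cycle 8: I2→R6
cycle 9: issue I3 (MulU)
cycle 10: I3 read-ops; issue I4 (DivU)
cycle 11: I4 read-ops; issue I5 (AddU)
cycle 12: I5 read-ops; issue I6 (IntU)
cycle 13: I3 finished on MulU; I6 read-ops
cycle 14: I3→R6; I5 finished on AddU; I6 finished on IntU
cycle 15: I5→R2; I6→R4
cycle 16: issue I7 (IntU)
cycle 18: I4 finished on DivU
cycle 19: I4→R1
cycle 20: I7 read-ops
cycle 21: I7 finished on IntU
cycle 22: I7→R4

cycle = 20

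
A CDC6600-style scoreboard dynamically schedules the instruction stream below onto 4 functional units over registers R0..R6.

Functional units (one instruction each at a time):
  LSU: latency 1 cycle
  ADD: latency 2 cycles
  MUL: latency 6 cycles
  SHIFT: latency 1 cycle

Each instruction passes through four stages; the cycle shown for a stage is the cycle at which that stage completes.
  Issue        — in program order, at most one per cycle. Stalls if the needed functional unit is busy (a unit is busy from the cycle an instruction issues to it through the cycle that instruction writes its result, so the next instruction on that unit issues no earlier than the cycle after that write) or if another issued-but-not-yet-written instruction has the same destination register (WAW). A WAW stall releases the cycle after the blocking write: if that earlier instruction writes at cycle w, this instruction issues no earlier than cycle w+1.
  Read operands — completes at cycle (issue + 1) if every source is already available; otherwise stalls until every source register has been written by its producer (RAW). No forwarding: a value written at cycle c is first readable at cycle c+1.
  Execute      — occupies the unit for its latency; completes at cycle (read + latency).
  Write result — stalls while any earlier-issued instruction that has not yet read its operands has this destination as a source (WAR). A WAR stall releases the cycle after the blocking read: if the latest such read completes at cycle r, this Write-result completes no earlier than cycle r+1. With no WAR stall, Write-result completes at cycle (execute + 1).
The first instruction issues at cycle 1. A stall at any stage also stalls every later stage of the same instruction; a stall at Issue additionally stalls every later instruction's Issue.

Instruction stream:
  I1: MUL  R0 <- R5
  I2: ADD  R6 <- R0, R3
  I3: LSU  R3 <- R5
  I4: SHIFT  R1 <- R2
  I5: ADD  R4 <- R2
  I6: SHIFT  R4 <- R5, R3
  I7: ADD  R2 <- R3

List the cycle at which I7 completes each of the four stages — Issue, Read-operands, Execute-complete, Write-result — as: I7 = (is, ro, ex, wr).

[1] I1 dispatched to MUL
[2] I1 operands ready; I2 dispatched to ADD
[3] I3 dispatched to LSU
[4] I3 operands ready; I4 dispatched to SHIFT
[5] I3 complete; I4 operands ready
[6] I4 complete
[7] R1←I4
[8] I1 complete
[9] R0←I1
[10] I2 operands ready
[11] R3←I3
[12] I2 complete
[13] R6←I2
[14] I5 dispatched to ADD
[15] I5 operands ready
[17] I5 complete
[18] R4←I5
[19] I6 dispatched to SHIFT
[20] I6 operands ready; I7 dispatched to ADD
[21] I6 complete; I7 operands ready
[22] R4←I6
[23] I7 complete
[24] R2←I7

I7 = (20, 21, 23, 24)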